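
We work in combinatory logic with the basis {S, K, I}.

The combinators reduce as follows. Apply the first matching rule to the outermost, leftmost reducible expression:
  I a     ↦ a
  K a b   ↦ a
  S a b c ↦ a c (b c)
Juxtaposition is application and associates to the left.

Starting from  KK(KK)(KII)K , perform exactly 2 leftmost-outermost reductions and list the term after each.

Answer: after 2 steps: KII

Working:
  start: KK(KK)(KII)K
  step 1: K(KII)K
  step 2: KII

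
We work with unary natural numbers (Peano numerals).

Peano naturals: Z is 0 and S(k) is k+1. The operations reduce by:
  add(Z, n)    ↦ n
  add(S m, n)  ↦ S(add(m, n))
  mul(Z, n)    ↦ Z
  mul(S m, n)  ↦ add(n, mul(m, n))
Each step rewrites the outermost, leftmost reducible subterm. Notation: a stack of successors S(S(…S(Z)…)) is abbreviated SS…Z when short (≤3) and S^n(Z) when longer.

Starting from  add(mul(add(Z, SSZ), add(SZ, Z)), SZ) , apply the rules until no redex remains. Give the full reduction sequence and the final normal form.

  start: add(mul(add(Z, SSZ), add(SZ, Z)), SZ)
  step 1: add(mul(SSZ, add(SZ, Z)), SZ)
  step 2: add(add(add(SZ, Z), mul(SZ, add(SZ, Z))), SZ)
  step 3: add(add(S(add(Z, Z)), mul(SZ, add(SZ, Z))), SZ)
  step 4: add(S(add(add(Z, Z), mul(SZ, add(SZ, Z)))), SZ)
  step 5: S(add(add(add(Z, Z), mul(SZ, add(SZ, Z))), SZ))
  step 6: S(add(add(Z, mul(SZ, add(SZ, Z))), SZ))
  step 7: S(add(mul(SZ, add(SZ, Z)), SZ))
  step 8: S(add(add(add(SZ, Z), mul(Z, add(SZ, Z))), SZ))
  step 9: S(add(add(S(add(Z, Z)), mul(Z, add(SZ, Z))), SZ))
  step 10: S(add(S(add(add(Z, Z), mul(Z, add(SZ, Z)))), SZ))
  step 11: S(S(add(add(add(Z, Z), mul(Z, add(SZ, Z))), SZ)))
  step 12: S(S(add(add(Z, mul(Z, add(SZ, Z))), SZ)))
  step 13: S(S(add(mul(Z, add(SZ, Z)), SZ)))
  step 14: S(S(add(Z, SZ)))
  step 15: SSSZ

Answer: normal form = SSSZ  (in 15 steps)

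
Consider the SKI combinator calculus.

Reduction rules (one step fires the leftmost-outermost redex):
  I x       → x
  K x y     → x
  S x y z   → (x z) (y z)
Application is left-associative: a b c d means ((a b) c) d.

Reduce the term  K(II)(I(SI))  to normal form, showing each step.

  start: K(II)(I(SI))
  step 1: II
  step 2: I

Answer: normal form = I  (in 2 steps)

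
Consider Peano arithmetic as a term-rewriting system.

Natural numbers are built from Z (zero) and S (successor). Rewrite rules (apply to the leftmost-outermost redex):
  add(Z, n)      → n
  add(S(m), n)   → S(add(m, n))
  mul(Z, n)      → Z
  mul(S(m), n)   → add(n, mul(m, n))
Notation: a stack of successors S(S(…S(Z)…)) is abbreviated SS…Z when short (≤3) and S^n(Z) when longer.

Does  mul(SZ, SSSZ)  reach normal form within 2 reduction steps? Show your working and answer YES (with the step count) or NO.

  start: mul(SZ, SSSZ)
  →1  add(SSSZ, mul(Z, SSSZ))
  →2  S(add(SSZ, mul(Z, SSSZ)))

Answer: NO — after 2 steps the term is S(add(SSZ, mul(Z, SSSZ))), not yet normal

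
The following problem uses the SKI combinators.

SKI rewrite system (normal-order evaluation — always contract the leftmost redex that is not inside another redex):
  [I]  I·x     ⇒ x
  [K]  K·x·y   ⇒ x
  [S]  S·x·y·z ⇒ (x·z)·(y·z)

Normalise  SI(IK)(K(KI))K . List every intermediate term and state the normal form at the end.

Answer: normal form = I  (in 4 steps)

Working:
  start: SI(IK)(K(KI))K
  [1] I(K(KI))(IK(K(KI)))K
  [2] K(KI)(IK(K(KI)))K
  [3] KIK
  [4] I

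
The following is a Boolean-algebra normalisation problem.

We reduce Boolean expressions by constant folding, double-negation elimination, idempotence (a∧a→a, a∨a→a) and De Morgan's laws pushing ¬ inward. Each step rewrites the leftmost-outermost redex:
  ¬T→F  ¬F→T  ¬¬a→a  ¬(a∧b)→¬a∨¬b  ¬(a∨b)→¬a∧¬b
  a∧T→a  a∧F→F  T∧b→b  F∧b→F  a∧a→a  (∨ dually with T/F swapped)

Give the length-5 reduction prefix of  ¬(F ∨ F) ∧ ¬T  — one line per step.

Answer: after 5 steps: F

Working:
  start: ¬(F ∨ F) ∧ ¬T
  →1  (¬F ∧ ¬F) ∧ ¬T
  →2  ¬F ∧ ¬T
  →3  T ∧ ¬T
  →4  ¬T
  →5  F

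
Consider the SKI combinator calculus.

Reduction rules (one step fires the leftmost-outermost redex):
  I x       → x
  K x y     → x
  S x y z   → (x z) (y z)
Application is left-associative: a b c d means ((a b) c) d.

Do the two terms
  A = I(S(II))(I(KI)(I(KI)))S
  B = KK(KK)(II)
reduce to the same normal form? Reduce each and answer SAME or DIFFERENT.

Term A:
  start: I(S(II))(I(KI)(I(KI)))S
  →1  S(II)(I(KI)(I(KI)))S
  →2  IIS(I(KI)(I(KI))S)
  →3  IS(I(KI)(I(KI))S)
  →4  S(I(KI)(I(KI))S)
  →5  S(KI(I(KI))S)
  →6  S(IS)
  →7  SS

Term B:
  start: KK(KK)(II)
  →1  K(II)
  →2  KI

Answer: DIFFERENT — A ⇓ SS, B ⇓ KI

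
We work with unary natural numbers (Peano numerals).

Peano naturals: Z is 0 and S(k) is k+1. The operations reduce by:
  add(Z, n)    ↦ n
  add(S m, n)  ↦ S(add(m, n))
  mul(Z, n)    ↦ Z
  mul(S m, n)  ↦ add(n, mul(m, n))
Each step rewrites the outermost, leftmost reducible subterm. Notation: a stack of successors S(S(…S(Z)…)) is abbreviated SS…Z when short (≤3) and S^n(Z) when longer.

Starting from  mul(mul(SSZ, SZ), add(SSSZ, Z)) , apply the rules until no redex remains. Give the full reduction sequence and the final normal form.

Answer: normal form = S^6(Z)  (in 26 steps)

Reduction:
  start: mul(mul(SSZ, SZ), add(SSSZ, Z))
  step 1: mul(add(SZ, mul(SZ, SZ)), add(SSSZ, Z))
  step 2: mul(S(add(Z, mul(SZ, SZ))), add(SSSZ, Z))
  step 3: add(add(SSSZ, Z), mul(add(Z, mul(SZ, SZ)), add(SSSZ, Z)))
  step 4: add(S(add(SSZ, Z)), mul(add(Z, mul(SZ, SZ)), add(SSSZ, Z)))
  step 5: S(add(add(SSZ, Z), mul(add(Z, mul(SZ, SZ)), add(SSSZ, Z))))
  step 6: S(add(S(add(SZ, Z)), mul(add(Z, mul(SZ, SZ)), add(SSSZ, Z))))
  step 7: S(S(add(add(SZ, Z), mul(add(Z, mul(SZ, SZ)), add(SSSZ, Z)))))
  step 8: S(S(add(S(add(Z, Z)), mul(add(Z, mul(SZ, SZ)), add(SSSZ, Z)))))
  step 9: S(S(S(add(add(Z, Z), mul(add(Z, mul(SZ, SZ)), add(SSSZ, Z))))))
  step 10: S(S(S(add(Z, mul(add(Z, mul(SZ, SZ)), add(SSSZ, Z))))))
  step 11: S(S(S(mul(add(Z, mul(SZ, SZ)), add(SSSZ, Z)))))
  step 12: S(S(S(mul(mul(SZ, SZ), add(SSSZ, Z)))))
  step 13: S(S(S(mul(add(SZ, mul(Z, SZ)), add(SSSZ, Z)))))
  step 14: S(S(S(mul(S(add(Z, mul(Z, SZ))), add(SSSZ, Z)))))
  step 15: S(S(S(add(add(SSSZ, Z), mul(add(Z, mul(Z, SZ)), add(SSSZ, Z))))))
  step 16: S(S(S(add(S(add(SSZ, Z)), mul(add(Z, mul(Z, SZ)), add(SSSZ, Z))))))
  step 17: S(S(S(S(add(add(SSZ, Z), mul(add(Z, mul(Z, SZ)), add(SSSZ, Z)))))))
  step 18: S(S(S(S(add(S(add(SZ, Z)), mul(add(Z, mul(Z, SZ)), add(SSSZ, Z)))))))
  step 19: S(S(S(S(S(add(add(SZ, Z), mul(add(Z, mul(Z, SZ)), add(SSSZ, Z))))))))
  step 20: S(S(S(S(S(add(S(add(Z, Z)), mul(add(Z, mul(Z, SZ)), add(SSSZ, Z))))))))
  step 21: S(S(S(S(S(S(add(add(Z, Z), mul(add(Z, mul(Z, SZ)), add(SSSZ, Z)))))))))
  step 22: S(S(S(S(S(S(add(Z, mul(add(Z, mul(Z, SZ)), add(SSSZ, Z)))))))))
  step 23: S(S(S(S(S(S(mul(add(Z, mul(Z, SZ)), add(SSSZ, Z))))))))
  step 24: S(S(S(S(S(S(mul(mul(Z, SZ), add(SSSZ, Z))))))))
  step 25: S(S(S(S(S(S(mul(Z, add(SSSZ, Z))))))))
  step 26: S^6(Z)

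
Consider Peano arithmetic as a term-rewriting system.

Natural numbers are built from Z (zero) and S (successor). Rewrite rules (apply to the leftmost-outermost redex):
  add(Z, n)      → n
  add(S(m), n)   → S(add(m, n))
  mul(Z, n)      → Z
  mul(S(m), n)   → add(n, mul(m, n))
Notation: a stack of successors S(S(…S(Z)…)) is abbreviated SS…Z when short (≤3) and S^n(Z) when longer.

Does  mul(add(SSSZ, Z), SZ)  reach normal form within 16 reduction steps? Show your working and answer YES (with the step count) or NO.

Answer: YES — reaches normal form SSSZ in 14 ≤ 16 steps

Working:
  start: mul(add(SSSZ, Z), SZ)
  [1] mul(S(add(SSZ, Z)), SZ)
  [2] add(SZ, mul(add(SSZ, Z), SZ))
  [3] S(add(Z, mul(add(SSZ, Z), SZ)))
  [4] S(mul(add(SSZ, Z), SZ))
  [5] S(mul(S(add(SZ, Z)), SZ))
  [6] S(add(SZ, mul(add(SZ, Z), SZ)))
  [7] S(S(add(Z, mul(add(SZ, Z), SZ))))
  [8] S(S(mul(add(SZ, Z), SZ)))
  [9] S(S(mul(S(add(Z, Z)), SZ)))
  [10] S(S(add(SZ, mul(add(Z, Z), SZ))))
  [11] S(S(S(add(Z, mul(add(Z, Z), SZ)))))
  [12] S(S(S(mul(add(Z, Z), SZ))))
  [13] S(S(S(mul(Z, SZ))))
  [14] SSSZ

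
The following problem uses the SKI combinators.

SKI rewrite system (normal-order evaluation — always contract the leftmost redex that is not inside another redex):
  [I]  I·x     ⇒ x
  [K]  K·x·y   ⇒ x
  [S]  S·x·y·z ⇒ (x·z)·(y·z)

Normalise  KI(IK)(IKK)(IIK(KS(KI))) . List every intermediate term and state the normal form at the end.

  start: KI(IK)(IKK)(IIK(KS(KI)))
  [1] I(IKK)(IIK(KS(KI)))
  [2] IKK(IIK(KS(KI)))
  [3] KK(IIK(KS(KI)))
  [4] K

Answer: normal form = K  (in 4 steps)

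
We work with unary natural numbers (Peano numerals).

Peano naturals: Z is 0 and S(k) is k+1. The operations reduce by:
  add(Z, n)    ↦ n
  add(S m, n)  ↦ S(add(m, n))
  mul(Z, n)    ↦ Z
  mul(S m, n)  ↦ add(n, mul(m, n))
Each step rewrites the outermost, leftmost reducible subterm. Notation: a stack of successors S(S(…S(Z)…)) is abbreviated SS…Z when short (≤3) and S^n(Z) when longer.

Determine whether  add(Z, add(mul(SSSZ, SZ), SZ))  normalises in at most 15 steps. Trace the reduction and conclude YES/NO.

  start: add(Z, add(mul(SSSZ, SZ), SZ))
  →1  add(mul(SSSZ, SZ), SZ)
  →2  add(add(SZ, mul(SSZ, SZ)), SZ)
  →3  add(S(add(Z, mul(SSZ, SZ))), SZ)
  →4  S(add(add(Z, mul(SSZ, SZ)), SZ))
  →5  S(add(mul(SSZ, SZ), SZ))
  →6  S(add(add(SZ, mul(SZ, SZ)), SZ))
  →7  S(add(S(add(Z, mul(SZ, SZ))), SZ))
  →8  S(S(add(add(Z, mul(SZ, SZ)), SZ)))
  →9  S(S(add(mul(SZ, SZ), SZ)))
  →10  S(S(add(add(SZ, mul(Z, SZ)), SZ)))
  →11  S(S(add(S(add(Z, mul(Z, SZ))), SZ)))
  →12  S(S(S(add(add(Z, mul(Z, SZ)), SZ))))
  →13  S(S(S(add(mul(Z, SZ), SZ))))
  →14  S(S(S(add(Z, SZ))))
  →15  S^4(Z)

Answer: YES — reaches normal form S^4(Z) in 15 ≤ 15 steps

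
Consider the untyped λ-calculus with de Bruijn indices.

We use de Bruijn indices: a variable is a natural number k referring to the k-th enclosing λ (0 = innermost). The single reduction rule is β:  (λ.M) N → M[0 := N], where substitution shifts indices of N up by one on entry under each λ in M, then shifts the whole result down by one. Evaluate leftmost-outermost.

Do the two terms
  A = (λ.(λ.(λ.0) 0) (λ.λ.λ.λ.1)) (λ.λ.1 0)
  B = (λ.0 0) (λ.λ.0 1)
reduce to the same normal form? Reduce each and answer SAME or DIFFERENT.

Term A:
  start: (λ.(λ.(λ.0) 0) (λ.λ.λ.λ.1)) (λ.λ.1 0)
  step 1: (λ.(λ.0) 0) (λ.λ.λ.λ.1)
  step 2: (λ.0) (λ.λ.λ.λ.1)
  step 3: λ.λ.λ.λ.1

Term B:
  start: (λ.0 0) (λ.λ.0 1)
  step 1: (λ.λ.0 1) (λ.λ.0 1)
  step 2: λ.0 (λ.λ.0 1)

Answer: DIFFERENT — A ⇓ λ.λ.λ.λ.1, B ⇓ λ.0 (λ.λ.0 1)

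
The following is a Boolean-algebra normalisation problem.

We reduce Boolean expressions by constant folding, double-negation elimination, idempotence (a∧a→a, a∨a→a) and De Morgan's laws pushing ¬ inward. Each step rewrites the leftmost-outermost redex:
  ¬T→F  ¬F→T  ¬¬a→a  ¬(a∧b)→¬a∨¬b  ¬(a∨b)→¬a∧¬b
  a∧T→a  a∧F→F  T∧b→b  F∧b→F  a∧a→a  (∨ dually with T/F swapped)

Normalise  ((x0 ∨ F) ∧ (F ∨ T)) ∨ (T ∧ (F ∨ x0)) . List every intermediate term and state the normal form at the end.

  start: ((x0 ∨ F) ∧ (F ∨ T)) ∨ (T ∧ (F ∨ x0))
  [1] (x0 ∧ (F ∨ T)) ∨ (T ∧ (F ∨ x0))
  [2] (x0 ∧ T) ∨ (T ∧ (F ∨ x0))
  [3] x0 ∨ (T ∧ (F ∨ x0))
  [4] x0 ∨ (F ∨ x0)
  [5] x0 ∨ x0
  [6] x0

Answer: normal form = x0  (in 6 steps)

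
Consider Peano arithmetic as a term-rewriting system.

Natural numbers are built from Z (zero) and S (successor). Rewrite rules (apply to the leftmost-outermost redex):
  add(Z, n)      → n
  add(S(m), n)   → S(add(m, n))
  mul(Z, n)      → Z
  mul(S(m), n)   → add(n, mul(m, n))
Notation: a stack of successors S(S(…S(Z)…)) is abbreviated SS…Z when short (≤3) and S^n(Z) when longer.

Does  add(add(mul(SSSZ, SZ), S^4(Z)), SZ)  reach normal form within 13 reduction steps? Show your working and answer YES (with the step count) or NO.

Answer: NO — after 13 steps the term is S(S(add(S(add(add(Z, mul(Z, SZ)), S^4(Z))), SZ))), not yet normal

Reduction:
  start: add(add(mul(SSSZ, SZ), S^4(Z)), SZ)
  step 1: add(add(add(SZ, mul(SSZ, SZ)), S^4(Z)), SZ)
  step 2: add(add(S(add(Z, mul(SSZ, SZ))), S^4(Z)), SZ)
  step 3: add(S(add(add(Z, mul(SSZ, SZ)), S^4(Z))), SZ)
  step 4: S(add(add(add(Z, mul(SSZ, SZ)), S^4(Z)), SZ))
  step 5: S(add(add(mul(SSZ, SZ), S^4(Z)), SZ))
  step 6: S(add(add(add(SZ, mul(SZ, SZ)), S^4(Z)), SZ))
  step 7: S(add(add(S(add(Z, mul(SZ, SZ))), S^4(Z)), SZ))
  step 8: S(add(S(add(add(Z, mul(SZ, SZ)), S^4(Z))), SZ))
  step 9: S(S(add(add(add(Z, mul(SZ, SZ)), S^4(Z)), SZ)))
  step 10: S(S(add(add(mul(SZ, SZ), S^4(Z)), SZ)))
  step 11: S(S(add(add(add(SZ, mul(Z, SZ)), S^4(Z)), SZ)))
  step 12: S(S(add(add(S(add(Z, mul(Z, SZ))), S^4(Z)), SZ)))
  step 13: S(S(add(S(add(add(Z, mul(Z, SZ)), S^4(Z))), SZ)))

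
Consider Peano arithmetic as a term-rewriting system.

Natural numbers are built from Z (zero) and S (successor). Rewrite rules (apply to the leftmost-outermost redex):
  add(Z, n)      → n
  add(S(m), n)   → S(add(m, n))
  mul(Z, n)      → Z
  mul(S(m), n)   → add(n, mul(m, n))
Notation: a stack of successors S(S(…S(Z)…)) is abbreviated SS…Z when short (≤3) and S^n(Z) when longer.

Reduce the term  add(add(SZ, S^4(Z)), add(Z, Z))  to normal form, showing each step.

  start: add(add(SZ, S^4(Z)), add(Z, Z))
  →1  add(S(add(Z, S^4(Z))), add(Z, Z))
  →2  S(add(add(Z, S^4(Z)), add(Z, Z)))
  →3  S(add(S^4(Z), add(Z, Z)))
  →4  S(S(add(SSSZ, add(Z, Z))))
  →5  S(S(S(add(SSZ, add(Z, Z)))))
  →6  S(S(S(S(add(SZ, add(Z, Z))))))
  →7  S(S(S(S(S(add(Z, add(Z, Z)))))))
  →8  S(S(S(S(S(add(Z, Z))))))
  →9  S^5(Z)

Answer: normal form = S^5(Z)  (in 9 steps)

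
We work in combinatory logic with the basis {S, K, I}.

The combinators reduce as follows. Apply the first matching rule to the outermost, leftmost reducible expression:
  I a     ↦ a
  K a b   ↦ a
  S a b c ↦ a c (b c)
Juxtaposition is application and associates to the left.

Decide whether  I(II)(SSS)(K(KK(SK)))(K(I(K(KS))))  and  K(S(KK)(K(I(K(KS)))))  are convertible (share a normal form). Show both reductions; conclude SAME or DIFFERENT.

Answer: SAME — A ⇓ K(S(KK)(K(K(KS)))), B ⇓ K(S(KK)(K(K(KS))))

Derivation:
Term A:
  start: I(II)(SSS)(K(KK(SK)))(K(I(K(KS))))
  [1] II(SSS)(K(KK(SK)))(K(I(K(KS))))
  [2] I(SSS)(K(KK(SK)))(K(I(K(KS))))
  [3] SSS(K(KK(SK)))(K(I(K(KS))))
  [4] S(K(KK(SK)))(S(K(KK(SK))))(K(I(K(KS))))
  [5] K(KK(SK))(K(I(K(KS))))(S(K(KK(SK)))(K(I(K(KS)))))
  [6] KK(SK)(S(K(KK(SK)))(K(I(K(KS)))))
  [7] K(S(K(KK(SK)))(K(I(K(KS)))))
  [8] K(S(KK)(K(I(K(KS)))))
  [9] K(S(KK)(K(K(KS))))

Term B:
  start: K(S(KK)(K(I(K(KS)))))
  [1] K(S(KK)(K(K(KS))))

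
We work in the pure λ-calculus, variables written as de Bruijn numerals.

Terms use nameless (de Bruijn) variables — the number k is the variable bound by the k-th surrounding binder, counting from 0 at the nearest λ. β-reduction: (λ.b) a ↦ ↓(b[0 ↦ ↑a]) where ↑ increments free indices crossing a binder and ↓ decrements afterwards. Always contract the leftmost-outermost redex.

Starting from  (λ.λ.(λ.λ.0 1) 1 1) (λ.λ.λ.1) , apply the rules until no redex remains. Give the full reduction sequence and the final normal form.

  start: (λ.λ.(λ.λ.0 1) 1 1) (λ.λ.λ.1)
  [1] λ.(λ.λ.0 1) (λ.λ.λ.1) (λ.λ.λ.1)
  [2] λ.(λ.0 (λ.λ.λ.1)) (λ.λ.λ.1)
  [3] λ.(λ.λ.λ.1) (λ.λ.λ.1)
  [4] λ.λ.λ.1

Answer: normal form = λ.λ.λ.1  (in 4 steps)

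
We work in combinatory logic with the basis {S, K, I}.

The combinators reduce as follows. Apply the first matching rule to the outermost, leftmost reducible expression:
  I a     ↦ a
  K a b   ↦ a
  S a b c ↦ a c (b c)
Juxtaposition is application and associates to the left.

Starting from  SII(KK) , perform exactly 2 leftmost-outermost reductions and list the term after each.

Answer: after 2 steps: KK(I(KK))

Derivation:
  start: SII(KK)
  step 1: I(KK)(I(KK))
  step 2: KK(I(KK))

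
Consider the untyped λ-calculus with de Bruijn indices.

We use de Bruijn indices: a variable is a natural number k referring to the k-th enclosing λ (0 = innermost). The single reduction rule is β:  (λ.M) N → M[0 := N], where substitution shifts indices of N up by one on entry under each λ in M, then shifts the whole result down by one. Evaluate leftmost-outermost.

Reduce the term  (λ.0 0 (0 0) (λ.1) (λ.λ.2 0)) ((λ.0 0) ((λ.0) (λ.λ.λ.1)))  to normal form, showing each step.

Answer: normal form = λ.λ.λ.1  (in 14 steps)

Working:
  start: (λ.0 0 (0 0) (λ.1) (λ.λ.2 0)) ((λ.0 0) ((λ.0) (λ.λ.λ.1)))
  →1  (λ.0 0) ((λ.0) (λ.λ.λ.1)) ((λ.0 0) ((λ.0) (λ.λ.λ.1))) ((λ.0 0) ((λ.0) (λ.λ.λ.1)) ((λ.0 0) ((λ.0) (λ.λ.λ.1)))) (λ.(λ.0 0) ((λ.0) (λ.λ.λ.1))) (λ.λ.(λ.0 0) ((λ.0) (λ.λ.λ.1)) 0)
  →2  (λ.0) (λ.λ.λ.1) ((λ.0) (λ.λ.λ.1)) ((λ.0 0) ((λ.0) (λ.λ.λ.1))) ((λ.0 0) ((λ.0) (λ.λ.λ.1)) ((λ.0 0) ((λ.0) (λ.λ.λ.1)))) (λ.(λ.0 0) ((λ.0) (λ.λ.λ.1))) (λ.λ.(λ.0 0) ((λ.0) (λ.λ.λ.1)) 0)
  →3  (λ.λ.λ.1) ((λ.0) (λ.λ.λ.1)) ((λ.0 0) ((λ.0) (λ.λ.λ.1))) ((λ.0 0) ((λ.0) (λ.λ.λ.1)) ((λ.0 0) ((λ.0) (λ.λ.λ.1)))) (λ.(λ.0 0) ((λ.0) (λ.λ.λ.1))) (λ.λ.(λ.0 0) ((λ.0) (λ.λ.λ.1)) 0)
  →4  (λ.λ.1) ((λ.0 0) ((λ.0) (λ.λ.λ.1))) ((λ.0 0) ((λ.0) (λ.λ.λ.1)) ((λ.0 0) ((λ.0) (λ.λ.λ.1)))) (λ.(λ.0 0) ((λ.0) (λ.λ.λ.1))) (λ.λ.(λ.0 0) ((λ.0) (λ.λ.λ.1)) 0)
  →5  (λ.(λ.0 0) ((λ.0) (λ.λ.λ.1))) ((λ.0 0) ((λ.0) (λ.λ.λ.1)) ((λ.0 0) ((λ.0) (λ.λ.λ.1)))) (λ.(λ.0 0) ((λ.0) (λ.λ.λ.1))) (λ.λ.(λ.0 0) ((λ.0) (λ.λ.λ.1)) 0)
  →6  (λ.0 0) ((λ.0) (λ.λ.λ.1)) (λ.(λ.0 0) ((λ.0) (λ.λ.λ.1))) (λ.λ.(λ.0 0) ((λ.0) (λ.λ.λ.1)) 0)
  →7  (λ.0) (λ.λ.λ.1) ((λ.0) (λ.λ.λ.1)) (λ.(λ.0 0) ((λ.0) (λ.λ.λ.1))) (λ.λ.(λ.0 0) ((λ.0) (λ.λ.λ.1)) 0)
  →8  (λ.λ.λ.1) ((λ.0) (λ.λ.λ.1)) (λ.(λ.0 0) ((λ.0) (λ.λ.λ.1))) (λ.λ.(λ.0 0) ((λ.0) (λ.λ.λ.1)) 0)
  →9  (λ.λ.1) (λ.(λ.0 0) ((λ.0) (λ.λ.λ.1))) (λ.λ.(λ.0 0) ((λ.0) (λ.λ.λ.1)) 0)
  →10  (λ.λ.(λ.0 0) ((λ.0) (λ.λ.λ.1))) (λ.λ.(λ.0 0) ((λ.0) (λ.λ.λ.1)) 0)
  →11  λ.(λ.0 0) ((λ.0) (λ.λ.λ.1))
  →12  λ.(λ.0) (λ.λ.λ.1) ((λ.0) (λ.λ.λ.1))
  →13  λ.(λ.λ.λ.1) ((λ.0) (λ.λ.λ.1))
  →14  λ.λ.λ.1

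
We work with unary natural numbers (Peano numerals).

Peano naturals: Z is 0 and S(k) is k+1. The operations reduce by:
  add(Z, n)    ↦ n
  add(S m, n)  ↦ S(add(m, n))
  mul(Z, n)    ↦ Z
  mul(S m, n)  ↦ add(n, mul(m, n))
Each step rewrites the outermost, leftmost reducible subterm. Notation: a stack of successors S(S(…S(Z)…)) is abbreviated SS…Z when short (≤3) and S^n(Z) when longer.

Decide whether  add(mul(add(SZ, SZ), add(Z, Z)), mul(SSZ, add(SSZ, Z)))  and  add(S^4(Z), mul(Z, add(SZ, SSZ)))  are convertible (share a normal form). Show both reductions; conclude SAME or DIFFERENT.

Answer: SAME — A ⇓ S^4(Z), B ⇓ S^4(Z)

Working:
Term A:
  start: add(mul(add(SZ, SZ), add(Z, Z)), mul(SSZ, add(SSZ, Z)))
  [1] add(mul(S(add(Z, SZ)), add(Z, Z)), mul(SSZ, add(SSZ, Z)))
  [2] add(add(add(Z, Z), mul(add(Z, SZ), add(Z, Z))), mul(SSZ, add(SSZ, Z)))
  [3] add(add(Z, mul(add(Z, SZ), add(Z, Z))), mul(SSZ, add(SSZ, Z)))
  [4] add(mul(add(Z, SZ), add(Z, Z)), mul(SSZ, add(SSZ, Z)))
  [5] add(mul(SZ, add(Z, Z)), mul(SSZ, add(SSZ, Z)))
  [6] add(add(add(Z, Z), mul(Z, add(Z, Z))), mul(SSZ, add(SSZ, Z)))
  [7] add(add(Z, mul(Z, add(Z, Z))), mul(SSZ, add(SSZ, Z)))
  [8] add(mul(Z, add(Z, Z)), mul(SSZ, add(SSZ, Z)))
  [9] add(Z, mul(SSZ, add(SSZ, Z)))
  [10] mul(SSZ, add(SSZ, Z))
  [11] add(add(SSZ, Z), mul(SZ, add(SSZ, Z)))
  [12] add(S(add(SZ, Z)), mul(SZ, add(SSZ, Z)))
  [13] S(add(add(SZ, Z), mul(SZ, add(SSZ, Z))))
  [14] S(add(S(add(Z, Z)), mul(SZ, add(SSZ, Z))))
  [15] S(S(add(add(Z, Z), mul(SZ, add(SSZ, Z)))))
  [16] S(S(add(Z, mul(SZ, add(SSZ, Z)))))
  [17] S(S(mul(SZ, add(SSZ, Z))))
  [18] S(S(add(add(SSZ, Z), mul(Z, add(SSZ, Z)))))
  [19] S(S(add(S(add(SZ, Z)), mul(Z, add(SSZ, Z)))))
  [20] S(S(S(add(add(SZ, Z), mul(Z, add(SSZ, Z))))))
  [21] S(S(S(add(S(add(Z, Z)), mul(Z, add(SSZ, Z))))))
  [22] S(S(S(S(add(add(Z, Z), mul(Z, add(SSZ, Z)))))))
  [23] S(S(S(S(add(Z, mul(Z, add(SSZ, Z)))))))
  [24] S(S(S(S(mul(Z, add(SSZ, Z))))))
  [25] S^4(Z)

Term B:
  start: add(S^4(Z), mul(Z, add(SZ, SSZ)))
  [1] S(add(SSSZ, mul(Z, add(SZ, SSZ))))
  [2] S(S(add(SSZ, mul(Z, add(SZ, SSZ)))))
  [3] S(S(S(add(SZ, mul(Z, add(SZ, SSZ))))))
  [4] S(S(S(S(add(Z, mul(Z, add(SZ, SSZ)))))))
  [5] S(S(S(S(mul(Z, add(SZ, SSZ))))))
  [6] S^4(Z)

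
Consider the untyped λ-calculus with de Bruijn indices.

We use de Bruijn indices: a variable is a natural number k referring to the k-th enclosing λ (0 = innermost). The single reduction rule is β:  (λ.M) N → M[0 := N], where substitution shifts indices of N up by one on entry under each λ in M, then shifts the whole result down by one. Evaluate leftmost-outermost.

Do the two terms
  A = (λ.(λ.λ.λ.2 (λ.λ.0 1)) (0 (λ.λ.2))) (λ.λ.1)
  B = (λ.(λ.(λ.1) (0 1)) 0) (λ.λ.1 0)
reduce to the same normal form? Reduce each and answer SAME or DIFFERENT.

Answer: DIFFERENT — A ⇓ λ.λ.λ.λ.λ.λ.1, B ⇓ λ.λ.1 0

Working:
Term A:
  start: (λ.(λ.λ.λ.2 (λ.λ.0 1)) (0 (λ.λ.2))) (λ.λ.1)
  →1  (λ.λ.λ.2 (λ.λ.0 1)) ((λ.λ.1) (λ.λ.λ.λ.1))
  →2  λ.λ.(λ.λ.1) (λ.λ.λ.λ.1) (λ.λ.0 1)
  →3  λ.λ.(λ.λ.λ.λ.λ.1) (λ.λ.0 1)
  →4  λ.λ.λ.λ.λ.λ.1

Term B:
  start: (λ.(λ.(λ.1) (0 1)) 0) (λ.λ.1 0)
  →1  (λ.(λ.1) (0 (λ.λ.1 0))) (λ.λ.1 0)
  →2  (λ.λ.λ.1 0) ((λ.λ.1 0) (λ.λ.1 0))
  →3  λ.λ.1 0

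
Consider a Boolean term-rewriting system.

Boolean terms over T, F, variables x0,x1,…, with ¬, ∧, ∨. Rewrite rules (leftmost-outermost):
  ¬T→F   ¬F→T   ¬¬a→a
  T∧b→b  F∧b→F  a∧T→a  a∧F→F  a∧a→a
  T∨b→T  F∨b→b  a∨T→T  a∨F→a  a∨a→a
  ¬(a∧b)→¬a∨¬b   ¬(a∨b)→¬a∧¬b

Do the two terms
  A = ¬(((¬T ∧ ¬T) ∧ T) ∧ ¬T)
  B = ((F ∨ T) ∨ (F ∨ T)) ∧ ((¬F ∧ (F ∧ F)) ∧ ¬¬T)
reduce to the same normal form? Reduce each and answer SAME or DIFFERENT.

Answer: DIFFERENT — A ⇓ T, B ⇓ F

Working:
Term A:
  start: ¬(((¬T ∧ ¬T) ∧ T) ∧ ¬T)
  [1] ¬((¬T ∧ ¬T) ∧ T) ∨ ¬¬T
  [2] (¬(¬T ∧ ¬T) ∨ ¬T) ∨ ¬¬T
  [3] ((¬¬T ∨ ¬¬T) ∨ ¬T) ∨ ¬¬T
  [4] (¬¬T ∨ ¬T) ∨ ¬¬T
  [5] (T ∨ ¬T) ∨ ¬¬T
  [6] T ∨ ¬¬T
  [7] T

Term B:
  start: ((F ∨ T) ∨ (F ∨ T)) ∧ ((¬F ∧ (F ∧ F)) ∧ ¬¬T)
  [1] (F ∨ T) ∧ ((¬F ∧ (F ∧ F)) ∧ ¬¬T)
  [2] T ∧ ((¬F ∧ (F ∧ F)) ∧ ¬¬T)
  [3] (¬F ∧ (F ∧ F)) ∧ ¬¬T
  [4] (T ∧ (F ∧ F)) ∧ ¬¬T
  [5] (F ∧ F) ∧ ¬¬T
  [6] F ∧ ¬¬T
  [7] F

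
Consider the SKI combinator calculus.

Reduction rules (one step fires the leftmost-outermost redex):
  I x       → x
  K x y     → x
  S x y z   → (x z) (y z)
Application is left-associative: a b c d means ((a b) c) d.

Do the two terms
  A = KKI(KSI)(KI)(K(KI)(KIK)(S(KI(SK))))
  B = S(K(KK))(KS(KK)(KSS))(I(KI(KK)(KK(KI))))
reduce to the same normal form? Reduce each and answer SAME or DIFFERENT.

Term A:
  start: KKI(KSI)(KI)(K(KI)(KIK)(S(KI(SK))))
  →1  K(KSI)(KI)(K(KI)(KIK)(S(KI(SK))))
  →2  KSI(K(KI)(KIK)(S(KI(SK))))
  →3  S(K(KI)(KIK)(S(KI(SK))))
  →4  S(KI(S(KI(SK))))
  →5  SI

Term B:
  start: S(K(KK))(KS(KK)(KSS))(I(KI(KK)(KK(KI))))
  →1  K(KK)(I(KI(KK)(KK(KI))))(KS(KK)(KSS)(I(KI(KK)(KK(KI)))))
  →2  KK(KS(KK)(KSS)(I(KI(KK)(KK(KI)))))
  →3  K

Answer: DIFFERENT — A ⇓ SI, B ⇓ K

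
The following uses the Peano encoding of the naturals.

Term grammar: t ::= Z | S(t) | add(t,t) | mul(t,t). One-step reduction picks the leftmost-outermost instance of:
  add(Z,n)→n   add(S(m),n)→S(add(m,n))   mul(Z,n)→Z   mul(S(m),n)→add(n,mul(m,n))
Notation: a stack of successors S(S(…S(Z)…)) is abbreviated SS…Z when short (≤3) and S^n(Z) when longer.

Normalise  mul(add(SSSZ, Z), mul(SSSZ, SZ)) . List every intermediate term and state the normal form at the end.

  start: mul(add(SSSZ, Z), mul(SSSZ, SZ))
  →1  mul(S(add(SSZ, Z)), mul(SSSZ, SZ))
  →2  add(mul(SSSZ, SZ), mul(add(SSZ, Z), mul(SSSZ, SZ)))
  →3  add(add(SZ, mul(SSZ, SZ)), mul(add(SSZ, Z), mul(SSSZ, SZ)))
  →4  add(S(add(Z, mul(SSZ, SZ))), mul(add(SSZ, Z), mul(SSSZ, SZ)))
  →5  S(add(add(Z, mul(SSZ, SZ)), mul(add(SSZ, Z), mul(SSSZ, SZ))))
  →6  S(add(mul(SSZ, SZ), mul(add(SSZ, Z), mul(SSSZ, SZ))))
  →7  S(add(add(SZ, mul(SZ, SZ)), mul(add(SSZ, Z), mul(SSSZ, SZ))))
  →8  S(add(S(add(Z, mul(SZ, SZ))), mul(add(SSZ, Z), mul(SSSZ, SZ))))
  →9  S(S(add(add(Z, mul(SZ, SZ)), mul(add(SSZ, Z), mul(SSSZ, SZ)))))
  →10  S(S(add(mul(SZ, SZ), mul(add(SSZ, Z), mul(SSSZ, SZ)))))
  →11  S(S(add(add(SZ, mul(Z, SZ)), mul(add(SSZ, Z), mul(SSSZ, SZ)))))
  →12  S(S(add(S(add(Z, mul(Z, SZ))), mul(add(SSZ, Z), mul(SSSZ, SZ)))))
  →13  S(S(S(add(add(Z, mul(Z, SZ)), mul(add(SSZ, Z), mul(SSSZ, SZ))))))
  →14  S(S(S(add(mul(Z, SZ), mul(add(SSZ, Z), mul(SSSZ, SZ))))))
  →15  S(S(S(add(Z, mul(add(SSZ, Z), mul(SSSZ, SZ))))))
  →16  S(S(S(mul(add(SSZ, Z), mul(SSSZ, SZ)))))
  →17  S(S(S(mul(S(add(SZ, Z)), mul(SSSZ, SZ)))))
  →18  S(S(S(add(mul(SSSZ, SZ), mul(add(SZ, Z), mul(SSSZ, SZ))))))
  →19  S(S(S(add(add(SZ, mul(SSZ, SZ)), mul(add(SZ, Z), mul(SSSZ, SZ))))))
  →20  S(S(S(add(S(add(Z, mul(SSZ, SZ))), mul(add(SZ, Z), mul(SSSZ, SZ))))))
  →21  S(S(S(S(add(add(Z, mul(SSZ, SZ)), mul(add(SZ, Z), mul(SSSZ, SZ)))))))
  →22  S(S(S(S(add(mul(SSZ, SZ), mul(add(SZ, Z), mul(SSSZ, SZ)))))))
  →23  S(S(S(S(add(add(SZ, mul(SZ, SZ)), mul(add(SZ, Z), mul(SSSZ, SZ)))))))
  →24  S(S(S(S(add(S(add(Z, mul(SZ, SZ))), mul(add(SZ, Z), mul(SSSZ, SZ)))))))
  →25  S(S(S(S(S(add(add(Z, mul(SZ, SZ)), mul(add(SZ, Z), mul(SSSZ, SZ))))))))
  →26  S(S(S(S(S(add(mul(SZ, SZ), mul(add(SZ, Z), mul(SSSZ, SZ))))))))
  →27  S(S(S(S(S(add(add(SZ, mul(Z, SZ)), mul(add(SZ, Z), mul(SSSZ, SZ))))))))
  →28  S(S(S(S(S(add(S(add(Z, mul(Z, SZ))), mul(add(SZ, Z), mul(SSSZ, SZ))))))))
  →29  S(S(S(S(S(S(add(add(Z, mul(Z, SZ)), mul(add(SZ, Z), mul(SSSZ, SZ)))))))))
  →30  S(S(S(S(S(S(add(mul(Z, SZ), mul(add(SZ, Z), mul(SSSZ, SZ)))))))))
  →31  S(S(S(S(S(S(add(Z, mul(add(SZ, Z), mul(SSSZ, SZ)))))))))
  →32  S(S(S(S(S(S(mul(add(SZ, Z), mul(SSSZ, SZ))))))))
  →33  S(S(S(S(S(S(mul(S(add(Z, Z)), mul(SSSZ, SZ))))))))
  →34  S(S(S(S(S(S(add(mul(SSSZ, SZ), mul(add(Z, Z), mul(SSSZ, SZ)))))))))
  →35  S(S(S(S(S(S(add(add(SZ, mul(SSZ, SZ)), mul(add(Z, Z), mul(SSSZ, SZ)))))))))
  →36  S(S(S(S(S(S(add(S(add(Z, mul(SSZ, SZ))), mul(add(Z, Z), mul(SSSZ, SZ)))))))))
  →37  S(S(S(S(S(S(S(add(add(Z, mul(SSZ, SZ)), mul(add(Z, Z), mul(SSSZ, SZ))))))))))
  →38  S(S(S(S(S(S(S(add(mul(SSZ, SZ), mul(add(Z, Z), mul(SSSZ, SZ))))))))))
  →39  S(S(S(S(S(S(S(add(add(SZ, mul(SZ, SZ)), mul(add(Z, Z), mul(SSSZ, SZ))))))))))
  →40  S(S(S(S(S(S(S(add(S(add(Z, mul(SZ, SZ))), mul(add(Z, Z), mul(SSSZ, SZ))))))))))
  →41  S(S(S(S(S(S(S(S(add(add(Z, mul(SZ, SZ)), mul(add(Z, Z), mul(SSSZ, SZ)))))))))))
  →42  S(S(S(S(S(S(S(S(add(mul(SZ, SZ), mul(add(Z, Z), mul(SSSZ, SZ)))))))))))
  →43  S(S(S(S(S(S(S(S(add(add(SZ, mul(Z, SZ)), mul(add(Z, Z), mul(SSSZ, SZ)))))))))))
  →44  S(S(S(S(S(S(S(S(add(S(add(Z, mul(Z, SZ))), mul(add(Z, Z), mul(SSSZ, SZ)))))))))))
  →45  S(S(S(S(S(S(S(S(S(add(add(Z, mul(Z, SZ)), mul(add(Z, Z), mul(SSSZ, SZ))))))))))))
  →46  S(S(S(S(S(S(S(S(S(add(mul(Z, SZ), mul(add(Z, Z), mul(SSSZ, SZ))))))))))))
  →47  S(S(S(S(S(S(S(S(S(add(Z, mul(add(Z, Z), mul(SSSZ, SZ))))))))))))
  →48  S(S(S(S(S(S(S(S(S(mul(add(Z, Z), mul(SSSZ, SZ)))))))))))
  →49  S(S(S(S(S(S(S(S(S(mul(Z, mul(SSSZ, SZ)))))))))))
  →50  S^9(Z)

Answer: normal form = S^9(Z)  (in 50 steps)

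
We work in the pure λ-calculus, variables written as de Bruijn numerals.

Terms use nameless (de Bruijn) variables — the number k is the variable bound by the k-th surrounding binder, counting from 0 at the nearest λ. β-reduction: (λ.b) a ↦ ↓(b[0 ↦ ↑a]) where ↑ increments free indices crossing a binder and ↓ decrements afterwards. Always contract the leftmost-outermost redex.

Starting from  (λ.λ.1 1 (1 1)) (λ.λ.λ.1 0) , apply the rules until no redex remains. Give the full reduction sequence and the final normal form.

  start: (λ.λ.1 1 (1 1)) (λ.λ.λ.1 0)
  [1] λ.(λ.λ.λ.1 0) (λ.λ.λ.1 0) ((λ.λ.λ.1 0) (λ.λ.λ.1 0))
  [2] λ.(λ.λ.1 0) ((λ.λ.λ.1 0) (λ.λ.λ.1 0))
  [3] λ.λ.(λ.λ.λ.1 0) (λ.λ.λ.1 0) 0
  [4] λ.λ.(λ.λ.1 0) 0
  [5] λ.λ.λ.1 0

Answer: normal form = λ.λ.λ.1 0  (in 5 steps)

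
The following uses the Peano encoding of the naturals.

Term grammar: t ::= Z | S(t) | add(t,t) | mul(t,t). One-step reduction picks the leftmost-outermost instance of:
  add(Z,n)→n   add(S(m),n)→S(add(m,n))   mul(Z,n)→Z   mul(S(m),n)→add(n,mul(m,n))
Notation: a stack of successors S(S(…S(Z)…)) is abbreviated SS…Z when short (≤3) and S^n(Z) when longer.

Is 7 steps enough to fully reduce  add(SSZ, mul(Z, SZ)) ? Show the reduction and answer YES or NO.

Answer: YES — reaches normal form SSZ in 4 ≤ 7 steps

Derivation:
  start: add(SSZ, mul(Z, SZ))
  [1] S(add(SZ, mul(Z, SZ)))
  [2] S(S(add(Z, mul(Z, SZ))))
  [3] S(S(mul(Z, SZ)))
  [4] SSZ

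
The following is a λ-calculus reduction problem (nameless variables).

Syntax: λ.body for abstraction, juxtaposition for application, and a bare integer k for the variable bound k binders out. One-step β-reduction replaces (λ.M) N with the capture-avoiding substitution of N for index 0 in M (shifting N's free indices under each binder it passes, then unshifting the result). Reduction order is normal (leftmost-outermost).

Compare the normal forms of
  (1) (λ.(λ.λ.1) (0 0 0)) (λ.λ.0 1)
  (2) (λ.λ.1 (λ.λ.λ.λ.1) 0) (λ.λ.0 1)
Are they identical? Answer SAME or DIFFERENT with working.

Answer: DIFFERENT — A ⇓ λ.λ.0 (λ.λ.0 1), B ⇓ λ.0 (λ.λ.λ.λ.1)

Reduction:
Term A:
  start: (λ.(λ.λ.1) (0 0 0)) (λ.λ.0 1)
  →1  (λ.λ.1) ((λ.λ.0 1) (λ.λ.0 1) (λ.λ.0 1))
  →2  λ.(λ.λ.0 1) (λ.λ.0 1) (λ.λ.0 1)
  →3  λ.(λ.0 (λ.λ.0 1)) (λ.λ.0 1)
  →4  λ.(λ.λ.0 1) (λ.λ.0 1)
  →5  λ.λ.0 (λ.λ.0 1)

Term B:
  start: (λ.λ.1 (λ.λ.λ.λ.1) 0) (λ.λ.0 1)
  →1  λ.(λ.λ.0 1) (λ.λ.λ.λ.1) 0
  →2  λ.(λ.0 (λ.λ.λ.λ.1)) 0
  →3  λ.0 (λ.λ.λ.λ.1)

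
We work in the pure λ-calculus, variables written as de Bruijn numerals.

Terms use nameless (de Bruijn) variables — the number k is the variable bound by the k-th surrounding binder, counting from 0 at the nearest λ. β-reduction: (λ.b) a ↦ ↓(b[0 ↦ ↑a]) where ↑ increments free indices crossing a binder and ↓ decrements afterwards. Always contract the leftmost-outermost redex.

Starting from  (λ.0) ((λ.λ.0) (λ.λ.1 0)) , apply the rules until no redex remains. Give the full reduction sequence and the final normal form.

Answer: normal form = λ.0  (in 2 steps)

Working:
  start: (λ.0) ((λ.λ.0) (λ.λ.1 0))
  [1] (λ.λ.0) (λ.λ.1 0)
  [2] λ.0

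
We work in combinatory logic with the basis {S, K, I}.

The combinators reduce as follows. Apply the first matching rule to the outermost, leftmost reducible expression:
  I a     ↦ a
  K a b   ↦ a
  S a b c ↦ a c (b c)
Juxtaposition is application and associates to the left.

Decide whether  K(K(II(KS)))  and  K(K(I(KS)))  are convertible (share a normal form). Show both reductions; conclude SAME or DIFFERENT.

Answer: SAME — A ⇓ K(K(KS)), B ⇓ K(K(KS))

Derivation:
Term A:
  start: K(K(II(KS)))
  step 1: K(K(I(KS)))
  step 2: K(K(KS))

Term B:
  start: K(K(I(KS)))
  step 1: K(K(KS))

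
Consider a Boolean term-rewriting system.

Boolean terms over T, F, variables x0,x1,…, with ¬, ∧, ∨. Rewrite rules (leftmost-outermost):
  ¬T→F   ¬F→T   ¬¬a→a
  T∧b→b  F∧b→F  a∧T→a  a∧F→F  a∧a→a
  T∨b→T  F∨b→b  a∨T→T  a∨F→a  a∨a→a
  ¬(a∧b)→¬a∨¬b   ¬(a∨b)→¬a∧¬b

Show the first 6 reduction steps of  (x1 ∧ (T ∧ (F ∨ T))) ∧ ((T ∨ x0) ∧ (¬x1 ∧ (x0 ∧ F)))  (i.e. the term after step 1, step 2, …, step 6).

  start: (x1 ∧ (T ∧ (F ∨ T))) ∧ ((T ∨ x0) ∧ (¬x1 ∧ (x0 ∧ F)))
  →1  (x1 ∧ (F ∨ T)) ∧ ((T ∨ x0) ∧ (¬x1 ∧ (x0 ∧ F)))
  →2  (x1 ∧ T) ∧ ((T ∨ x0) ∧ (¬x1 ∧ (x0 ∧ F)))
  →3  x1 ∧ ((T ∨ x0) ∧ (¬x1 ∧ (x0 ∧ F)))
  →4  x1 ∧ (T ∧ (¬x1 ∧ (x0 ∧ F)))
  →5  x1 ∧ (¬x1 ∧ (x0 ∧ F))
  →6  x1 ∧ (¬x1 ∧ F)

Answer: after 6 steps: x1 ∧ (¬x1 ∧ F)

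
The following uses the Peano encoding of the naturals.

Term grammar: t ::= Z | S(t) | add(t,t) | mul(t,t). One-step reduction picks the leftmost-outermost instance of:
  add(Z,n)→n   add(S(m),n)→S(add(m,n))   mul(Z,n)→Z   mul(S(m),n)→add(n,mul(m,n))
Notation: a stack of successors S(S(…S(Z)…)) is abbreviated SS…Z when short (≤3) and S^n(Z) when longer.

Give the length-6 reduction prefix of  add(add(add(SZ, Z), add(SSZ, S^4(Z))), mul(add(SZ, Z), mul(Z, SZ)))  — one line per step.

Answer: after 6 steps: S(add(S(add(SZ, S^4(Z))), mul(add(SZ, Z), mul(Z, SZ))))

Derivation:
  start: add(add(add(SZ, Z), add(SSZ, S^4(Z))), mul(add(SZ, Z), mul(Z, SZ)))
  →1  add(add(S(add(Z, Z)), add(SSZ, S^4(Z))), mul(add(SZ, Z), mul(Z, SZ)))
  →2  add(S(add(add(Z, Z), add(SSZ, S^4(Z)))), mul(add(SZ, Z), mul(Z, SZ)))
  →3  S(add(add(add(Z, Z), add(SSZ, S^4(Z))), mul(add(SZ, Z), mul(Z, SZ))))
  →4  S(add(add(Z, add(SSZ, S^4(Z))), mul(add(SZ, Z), mul(Z, SZ))))
  →5  S(add(add(SSZ, S^4(Z)), mul(add(SZ, Z), mul(Z, SZ))))
  →6  S(add(S(add(SZ, S^4(Z))), mul(add(SZ, Z), mul(Z, SZ))))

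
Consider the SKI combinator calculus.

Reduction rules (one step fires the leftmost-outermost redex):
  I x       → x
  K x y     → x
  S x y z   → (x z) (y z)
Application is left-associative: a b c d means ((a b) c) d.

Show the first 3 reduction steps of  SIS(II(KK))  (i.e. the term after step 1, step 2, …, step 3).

  start: SIS(II(KK))
  →1  I(II(KK))(S(II(KK)))
  →2  II(KK)(S(II(KK)))
  →3  I(KK)(S(II(KK)))

Answer: after 3 steps: I(KK)(S(II(KK)))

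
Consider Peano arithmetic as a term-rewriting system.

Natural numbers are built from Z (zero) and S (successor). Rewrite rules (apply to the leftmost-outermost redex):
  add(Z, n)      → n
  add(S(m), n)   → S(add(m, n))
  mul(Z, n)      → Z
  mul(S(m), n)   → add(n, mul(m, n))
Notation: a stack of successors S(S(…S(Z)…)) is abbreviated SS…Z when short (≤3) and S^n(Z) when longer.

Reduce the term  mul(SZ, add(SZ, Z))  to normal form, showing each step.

  start: mul(SZ, add(SZ, Z))
  step 1: add(add(SZ, Z), mul(Z, add(SZ, Z)))
  step 2: add(S(add(Z, Z)), mul(Z, add(SZ, Z)))
  step 3: S(add(add(Z, Z), mul(Z, add(SZ, Z))))
  step 4: S(add(Z, mul(Z, add(SZ, Z))))
  step 5: S(mul(Z, add(SZ, Z)))
  step 6: SZ

Answer: normal form = SZ  (in 6 steps)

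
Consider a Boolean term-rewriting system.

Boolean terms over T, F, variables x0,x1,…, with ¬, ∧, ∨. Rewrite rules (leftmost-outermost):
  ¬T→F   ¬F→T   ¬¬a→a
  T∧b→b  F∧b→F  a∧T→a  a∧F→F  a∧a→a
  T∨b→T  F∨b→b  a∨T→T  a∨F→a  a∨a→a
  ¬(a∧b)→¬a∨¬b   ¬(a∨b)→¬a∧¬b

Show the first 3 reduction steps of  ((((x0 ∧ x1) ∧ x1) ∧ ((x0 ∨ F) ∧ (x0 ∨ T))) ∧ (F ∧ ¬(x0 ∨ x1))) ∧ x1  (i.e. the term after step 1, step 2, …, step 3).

Answer: after 3 steps: ((((x0 ∧ x1) ∧ x1) ∧ x0) ∧ (F ∧ ¬(x0 ∨ x1))) ∧ x1

Reduction:
  start: ((((x0 ∧ x1) ∧ x1) ∧ ((x0 ∨ F) ∧ (x0 ∨ T))) ∧ (F ∧ ¬(x0 ∨ x1))) ∧ x1
  [1] ((((x0 ∧ x1) ∧ x1) ∧ (x0 ∧ (x0 ∨ T))) ∧ (F ∧ ¬(x0 ∨ x1))) ∧ x1
  [2] ((((x0 ∧ x1) ∧ x1) ∧ (x0 ∧ T)) ∧ (F ∧ ¬(x0 ∨ x1))) ∧ x1
  [3] ((((x0 ∧ x1) ∧ x1) ∧ x0) ∧ (F ∧ ¬(x0 ∨ x1))) ∧ x1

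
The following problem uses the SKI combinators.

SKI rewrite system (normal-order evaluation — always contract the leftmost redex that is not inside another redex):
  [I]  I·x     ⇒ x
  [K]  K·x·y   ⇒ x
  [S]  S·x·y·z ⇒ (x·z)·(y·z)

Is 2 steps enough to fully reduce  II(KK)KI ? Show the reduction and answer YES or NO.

Answer: NO — after 2 steps the term is KKKI, not yet normal

Derivation:
  start: II(KK)KI
  →1  I(KK)KI
  →2  KKKI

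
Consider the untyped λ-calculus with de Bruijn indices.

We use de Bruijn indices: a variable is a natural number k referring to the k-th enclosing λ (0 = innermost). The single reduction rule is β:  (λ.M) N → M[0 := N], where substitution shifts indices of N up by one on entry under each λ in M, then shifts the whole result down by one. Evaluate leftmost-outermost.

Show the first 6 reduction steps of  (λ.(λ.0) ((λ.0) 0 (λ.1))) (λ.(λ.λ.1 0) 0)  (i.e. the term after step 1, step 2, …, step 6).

  start: (λ.(λ.0) ((λ.0) 0 (λ.1))) (λ.(λ.λ.1 0) 0)
  [1] (λ.0) ((λ.0) (λ.(λ.λ.1 0) 0) (λ.λ.(λ.λ.1 0) 0))
  [2] (λ.0) (λ.(λ.λ.1 0) 0) (λ.λ.(λ.λ.1 0) 0)
  [3] (λ.(λ.λ.1 0) 0) (λ.λ.(λ.λ.1 0) 0)
  [4] (λ.λ.1 0) (λ.λ.(λ.λ.1 0) 0)
  [5] λ.(λ.λ.(λ.λ.1 0) 0) 0
  [6] λ.λ.(λ.λ.1 0) 0

Answer: after 6 steps: λ.λ.(λ.λ.1 0) 0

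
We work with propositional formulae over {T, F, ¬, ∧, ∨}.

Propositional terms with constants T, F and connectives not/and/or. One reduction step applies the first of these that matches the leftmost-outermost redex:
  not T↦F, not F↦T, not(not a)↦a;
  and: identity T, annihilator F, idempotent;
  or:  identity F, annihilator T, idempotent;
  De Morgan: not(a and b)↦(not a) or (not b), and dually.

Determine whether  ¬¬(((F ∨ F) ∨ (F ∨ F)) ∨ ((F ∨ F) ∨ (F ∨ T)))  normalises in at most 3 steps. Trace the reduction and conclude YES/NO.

Answer: NO — after 3 steps the term is F ∨ ((F ∨ F) ∨ (F ∨ T)), not yet normal

Working:
  start: ¬¬(((F ∨ F) ∨ (F ∨ F)) ∨ ((F ∨ F) ∨ (F ∨ T)))
  step 1: ((F ∨ F) ∨ (F ∨ F)) ∨ ((F ∨ F) ∨ (F ∨ T))
  step 2: (F ∨ F) ∨ ((F ∨ F) ∨ (F ∨ T))
  step 3: F ∨ ((F ∨ F) ∨ (F ∨ T))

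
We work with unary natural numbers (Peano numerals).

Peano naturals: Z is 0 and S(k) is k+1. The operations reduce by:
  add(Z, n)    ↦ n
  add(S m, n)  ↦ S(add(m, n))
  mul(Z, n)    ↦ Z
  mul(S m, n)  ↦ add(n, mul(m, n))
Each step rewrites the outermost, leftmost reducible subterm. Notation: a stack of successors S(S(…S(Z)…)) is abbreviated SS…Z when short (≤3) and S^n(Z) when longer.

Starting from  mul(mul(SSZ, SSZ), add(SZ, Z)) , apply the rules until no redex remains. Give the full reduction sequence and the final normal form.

  start: mul(mul(SSZ, SSZ), add(SZ, Z))
  [1] mul(add(SSZ, mul(SZ, SSZ)), add(SZ, Z))
  [2] mul(S(add(SZ, mul(SZ, SSZ))), add(SZ, Z))
  [3] add(add(SZ, Z), mul(add(SZ, mul(SZ, SSZ)), add(SZ, Z)))
  [4] add(S(add(Z, Z)), mul(add(SZ, mul(SZ, SSZ)), add(SZ, Z)))
  [5] S(add(add(Z, Z), mul(add(SZ, mul(SZ, SSZ)), add(SZ, Z))))
  [6] S(add(Z, mul(add(SZ, mul(SZ, SSZ)), add(SZ, Z))))
  [7] S(mul(add(SZ, mul(SZ, SSZ)), add(SZ, Z)))
  [8] S(mul(S(add(Z, mul(SZ, SSZ))), add(SZ, Z)))
  [9] S(add(add(SZ, Z), mul(add(Z, mul(SZ, SSZ)), add(SZ, Z))))
  [10] S(add(S(add(Z, Z)), mul(add(Z, mul(SZ, SSZ)), add(SZ, Z))))
  [11] S(S(add(add(Z, Z), mul(add(Z, mul(SZ, SSZ)), add(SZ, Z)))))
  [12] S(S(add(Z, mul(add(Z, mul(SZ, SSZ)), add(SZ, Z)))))
  [13] S(S(mul(add(Z, mul(SZ, SSZ)), add(SZ, Z))))
  [14] S(S(mul(mul(SZ, SSZ), add(SZ, Z))))
  [15] S(S(mul(add(SSZ, mul(Z, SSZ)), add(SZ, Z))))
  [16] S(S(mul(S(add(SZ, mul(Z, SSZ))), add(SZ, Z))))
  [17] S(S(add(add(SZ, Z), mul(add(SZ, mul(Z, SSZ)), add(SZ, Z)))))
  [18] S(S(add(S(add(Z, Z)), mul(add(SZ, mul(Z, SSZ)), add(SZ, Z)))))
  [19] S(S(S(add(add(Z, Z), mul(add(SZ, mul(Z, SSZ)), add(SZ, Z))))))
  [20] S(S(S(add(Z, mul(add(SZ, mul(Z, SSZ)), add(SZ, Z))))))
  [21] S(S(S(mul(add(SZ, mul(Z, SSZ)), add(SZ, Z)))))
  [22] S(S(S(mul(S(add(Z, mul(Z, SSZ))), add(SZ, Z)))))
  [23] S(S(S(add(add(SZ, Z), mul(add(Z, mul(Z, SSZ)), add(SZ, Z))))))
  [24] S(S(S(add(S(add(Z, Z)), mul(add(Z, mul(Z, SSZ)), add(SZ, Z))))))
  [25] S(S(S(S(add(add(Z, Z), mul(add(Z, mul(Z, SSZ)), add(SZ, Z)))))))
  [26] S(S(S(S(add(Z, mul(add(Z, mul(Z, SSZ)), add(SZ, Z)))))))
  [27] S(S(S(S(mul(add(Z, mul(Z, SSZ)), add(SZ, Z))))))
  [28] S(S(S(S(mul(mul(Z, SSZ), add(SZ, Z))))))
  [29] S(S(S(S(mul(Z, add(SZ, Z))))))
  [30] S^4(Z)

Answer: normal form = S^4(Z)  (in 30 steps)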